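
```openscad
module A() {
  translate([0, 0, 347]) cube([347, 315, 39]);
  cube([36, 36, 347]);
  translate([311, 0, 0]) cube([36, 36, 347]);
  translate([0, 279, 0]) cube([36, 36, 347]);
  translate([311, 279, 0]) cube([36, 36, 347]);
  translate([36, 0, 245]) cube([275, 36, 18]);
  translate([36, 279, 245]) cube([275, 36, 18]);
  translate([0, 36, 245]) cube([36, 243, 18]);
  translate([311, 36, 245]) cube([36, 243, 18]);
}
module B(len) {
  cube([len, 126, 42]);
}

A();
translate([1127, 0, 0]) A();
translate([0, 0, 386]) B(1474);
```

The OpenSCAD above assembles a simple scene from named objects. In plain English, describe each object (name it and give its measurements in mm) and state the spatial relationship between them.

A is a simple wooden stool: a rectangular seat 347 mm (x) by 315 mm (y), 39 mm thick, top face at z = 386 mm, on four square legs, each 36×36 mm in cross-section. The legs rest on z = 0, each flush with a corner of the seat. Four stretchers, 36 mm wide and 18 mm tall, connect adjacent legs with their undersides at z = 245 mm, each running between the inner faces of the legs it joins and aligned with the legs' outer faces on the other axis.

B is a rectangular beam 1474 mm long (x), 126 mm deep (y), 42 mm thick (z).

The beam spans the tops of two stools placed 780 mm apart, resting at z = 386 mm.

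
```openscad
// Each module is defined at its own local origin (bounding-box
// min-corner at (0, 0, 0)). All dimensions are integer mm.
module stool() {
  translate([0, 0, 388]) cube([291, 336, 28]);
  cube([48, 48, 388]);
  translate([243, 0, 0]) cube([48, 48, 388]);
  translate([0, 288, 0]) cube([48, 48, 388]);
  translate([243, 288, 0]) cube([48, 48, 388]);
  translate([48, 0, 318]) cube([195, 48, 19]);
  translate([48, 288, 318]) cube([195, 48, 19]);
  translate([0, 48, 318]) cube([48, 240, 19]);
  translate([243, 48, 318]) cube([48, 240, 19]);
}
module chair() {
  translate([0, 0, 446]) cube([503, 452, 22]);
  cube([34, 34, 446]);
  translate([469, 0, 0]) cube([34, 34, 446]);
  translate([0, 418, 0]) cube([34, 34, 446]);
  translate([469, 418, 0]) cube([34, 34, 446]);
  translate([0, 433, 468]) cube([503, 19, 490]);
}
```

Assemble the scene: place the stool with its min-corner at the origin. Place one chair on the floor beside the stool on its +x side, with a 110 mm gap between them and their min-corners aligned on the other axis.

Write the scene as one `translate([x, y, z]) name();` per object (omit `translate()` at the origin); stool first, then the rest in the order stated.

stool();
translate([401, 0, 0]) chair();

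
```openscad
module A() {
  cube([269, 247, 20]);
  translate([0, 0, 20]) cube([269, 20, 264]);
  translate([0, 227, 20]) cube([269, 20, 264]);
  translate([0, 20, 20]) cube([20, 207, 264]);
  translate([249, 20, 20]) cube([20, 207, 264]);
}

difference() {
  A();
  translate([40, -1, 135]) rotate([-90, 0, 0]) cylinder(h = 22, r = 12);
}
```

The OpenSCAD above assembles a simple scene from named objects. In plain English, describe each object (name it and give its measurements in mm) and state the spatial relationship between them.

A is an open storage box with external size 269×247×284 mm and wall thickness 20 mm (the base is also 20 mm thick). The base covers the whole footprint; the four walls stand on the base, with the y-facing walls full-width and the x-facing walls fitting between their inner faces.

The open box has a circular hole of radius 12 mm through its front wall, centred at (x = 40, z = 135).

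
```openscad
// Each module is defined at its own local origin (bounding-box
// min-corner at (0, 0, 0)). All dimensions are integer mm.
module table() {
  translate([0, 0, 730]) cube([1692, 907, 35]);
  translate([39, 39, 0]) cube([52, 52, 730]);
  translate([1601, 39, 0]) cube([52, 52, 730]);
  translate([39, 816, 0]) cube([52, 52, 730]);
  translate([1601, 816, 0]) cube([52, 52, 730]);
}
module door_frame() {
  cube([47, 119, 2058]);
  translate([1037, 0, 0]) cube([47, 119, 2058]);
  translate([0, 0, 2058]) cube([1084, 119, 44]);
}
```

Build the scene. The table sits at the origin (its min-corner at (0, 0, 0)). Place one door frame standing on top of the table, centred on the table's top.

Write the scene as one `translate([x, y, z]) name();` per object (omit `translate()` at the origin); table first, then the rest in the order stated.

table();
translate([304, 394, 765]) door_frame();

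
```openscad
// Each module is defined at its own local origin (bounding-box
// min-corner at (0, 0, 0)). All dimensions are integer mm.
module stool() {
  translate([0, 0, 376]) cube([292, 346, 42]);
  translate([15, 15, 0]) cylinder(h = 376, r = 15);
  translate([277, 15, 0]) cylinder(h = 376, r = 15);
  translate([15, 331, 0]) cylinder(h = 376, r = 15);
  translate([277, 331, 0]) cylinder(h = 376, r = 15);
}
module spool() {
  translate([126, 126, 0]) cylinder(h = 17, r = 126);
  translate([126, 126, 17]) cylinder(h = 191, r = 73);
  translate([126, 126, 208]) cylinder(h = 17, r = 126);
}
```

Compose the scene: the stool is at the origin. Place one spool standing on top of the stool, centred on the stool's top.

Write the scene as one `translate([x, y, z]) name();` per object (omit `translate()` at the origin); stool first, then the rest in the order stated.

stool();
translate([20, 47, 418]) spool();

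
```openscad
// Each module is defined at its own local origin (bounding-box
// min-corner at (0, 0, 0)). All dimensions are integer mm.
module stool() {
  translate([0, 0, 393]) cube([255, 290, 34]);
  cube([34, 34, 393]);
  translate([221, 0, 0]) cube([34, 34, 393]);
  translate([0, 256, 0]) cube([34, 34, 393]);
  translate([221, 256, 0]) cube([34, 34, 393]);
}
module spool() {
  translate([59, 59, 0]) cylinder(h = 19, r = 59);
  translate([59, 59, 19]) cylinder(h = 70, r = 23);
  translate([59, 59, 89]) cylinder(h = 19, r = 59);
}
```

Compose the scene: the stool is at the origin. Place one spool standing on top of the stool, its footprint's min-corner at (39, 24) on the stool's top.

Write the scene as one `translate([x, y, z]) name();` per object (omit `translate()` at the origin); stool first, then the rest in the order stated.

stool();
translate([39, 24, 427]) spool();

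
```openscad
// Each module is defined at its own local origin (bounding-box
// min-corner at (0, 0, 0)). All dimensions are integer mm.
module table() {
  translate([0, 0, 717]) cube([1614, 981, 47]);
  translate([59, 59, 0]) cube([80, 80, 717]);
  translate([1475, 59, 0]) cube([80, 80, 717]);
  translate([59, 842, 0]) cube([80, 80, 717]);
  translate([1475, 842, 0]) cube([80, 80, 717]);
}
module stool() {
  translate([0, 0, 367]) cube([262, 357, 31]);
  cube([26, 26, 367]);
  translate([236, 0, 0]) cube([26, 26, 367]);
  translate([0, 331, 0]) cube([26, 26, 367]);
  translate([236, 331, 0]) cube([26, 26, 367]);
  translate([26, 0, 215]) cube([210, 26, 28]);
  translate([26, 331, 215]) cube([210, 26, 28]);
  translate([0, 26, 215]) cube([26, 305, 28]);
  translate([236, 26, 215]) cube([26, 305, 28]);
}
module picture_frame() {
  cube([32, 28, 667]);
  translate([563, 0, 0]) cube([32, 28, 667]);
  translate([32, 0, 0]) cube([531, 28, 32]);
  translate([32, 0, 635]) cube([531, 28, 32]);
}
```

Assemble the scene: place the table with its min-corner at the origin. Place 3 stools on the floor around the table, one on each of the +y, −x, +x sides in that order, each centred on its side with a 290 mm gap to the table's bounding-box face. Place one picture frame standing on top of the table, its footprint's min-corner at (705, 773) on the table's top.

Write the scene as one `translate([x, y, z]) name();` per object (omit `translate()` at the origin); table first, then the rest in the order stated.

table();
translate([676, 1271, 0]) stool();
translate([-552, 312, 0]) stool();
translate([1904, 312, 0]) stool();
translate([705, 773, 764]) picture_frame();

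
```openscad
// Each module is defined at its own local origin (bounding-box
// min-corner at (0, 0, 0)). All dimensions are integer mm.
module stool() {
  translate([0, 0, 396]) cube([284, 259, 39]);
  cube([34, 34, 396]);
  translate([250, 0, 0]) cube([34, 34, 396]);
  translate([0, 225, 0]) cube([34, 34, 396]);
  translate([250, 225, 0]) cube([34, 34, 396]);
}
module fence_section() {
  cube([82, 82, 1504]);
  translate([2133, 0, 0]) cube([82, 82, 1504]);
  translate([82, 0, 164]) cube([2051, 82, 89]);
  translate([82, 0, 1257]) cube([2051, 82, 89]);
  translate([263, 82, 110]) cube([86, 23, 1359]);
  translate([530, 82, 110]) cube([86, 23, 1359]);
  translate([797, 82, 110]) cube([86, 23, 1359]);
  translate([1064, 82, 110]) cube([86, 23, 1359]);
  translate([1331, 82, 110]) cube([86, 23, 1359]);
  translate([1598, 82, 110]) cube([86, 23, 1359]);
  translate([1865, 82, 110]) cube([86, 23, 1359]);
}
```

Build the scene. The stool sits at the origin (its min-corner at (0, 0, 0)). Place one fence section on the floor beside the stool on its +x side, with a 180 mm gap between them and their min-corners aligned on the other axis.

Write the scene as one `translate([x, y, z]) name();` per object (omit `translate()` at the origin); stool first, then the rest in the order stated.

stool();
translate([464, 0, 0]) fence_section();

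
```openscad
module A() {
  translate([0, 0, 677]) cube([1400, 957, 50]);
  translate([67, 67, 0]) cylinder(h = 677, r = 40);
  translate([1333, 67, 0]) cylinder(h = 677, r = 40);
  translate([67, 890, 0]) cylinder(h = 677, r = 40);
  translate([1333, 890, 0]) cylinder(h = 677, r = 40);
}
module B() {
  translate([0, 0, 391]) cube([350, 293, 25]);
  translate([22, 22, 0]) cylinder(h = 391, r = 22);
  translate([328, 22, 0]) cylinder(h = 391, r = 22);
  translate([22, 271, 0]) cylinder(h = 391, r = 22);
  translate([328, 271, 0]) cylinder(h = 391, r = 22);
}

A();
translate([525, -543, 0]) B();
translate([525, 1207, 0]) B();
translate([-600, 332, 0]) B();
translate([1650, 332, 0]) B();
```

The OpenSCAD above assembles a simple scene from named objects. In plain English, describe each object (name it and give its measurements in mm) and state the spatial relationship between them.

A is a table: top 1400 mm (x) × 957 mm (y), 50 mm thick, upper face at z = 727 mm, on four round legs of 80 mm diameter, each leg's bounding box inset 27 mm from the nearest pair of top edges, running from z = 0 to the bottom of the top.

B is a four-legged stool. The seat is a 350×293×25 mm slab whose top surface is at z = 416 mm; four round legs, each 44 mm in diameter, run from the floor (z = 0) to the underside of the seat, each leg's axis is inset half a diameter from the nearest pair of seat edges (so the leg's bounding box is flush with the corner).

Four stools sit around the table at the −y, +y, −x, +x sides.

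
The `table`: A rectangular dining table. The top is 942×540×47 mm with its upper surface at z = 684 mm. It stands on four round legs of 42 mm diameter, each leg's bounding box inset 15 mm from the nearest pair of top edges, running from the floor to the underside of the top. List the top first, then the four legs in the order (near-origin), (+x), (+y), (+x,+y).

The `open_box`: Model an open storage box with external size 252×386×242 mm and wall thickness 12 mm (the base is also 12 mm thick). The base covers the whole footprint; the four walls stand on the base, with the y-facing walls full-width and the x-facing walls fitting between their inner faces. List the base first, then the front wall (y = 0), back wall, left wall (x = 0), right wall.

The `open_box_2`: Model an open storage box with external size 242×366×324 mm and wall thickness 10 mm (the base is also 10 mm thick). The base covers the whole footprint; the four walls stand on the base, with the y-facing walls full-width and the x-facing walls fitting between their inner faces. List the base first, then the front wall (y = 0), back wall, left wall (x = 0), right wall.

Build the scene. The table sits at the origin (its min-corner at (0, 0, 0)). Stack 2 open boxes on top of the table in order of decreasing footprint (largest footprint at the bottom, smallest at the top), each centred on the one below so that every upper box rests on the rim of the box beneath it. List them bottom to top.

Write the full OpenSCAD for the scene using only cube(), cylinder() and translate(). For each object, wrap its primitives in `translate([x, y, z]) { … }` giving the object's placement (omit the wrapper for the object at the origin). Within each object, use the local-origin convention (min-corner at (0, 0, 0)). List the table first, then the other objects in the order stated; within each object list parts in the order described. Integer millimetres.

translate([0, 0, 637]) cube([942, 540, 47]);
translate([36, 36, 0]) cylinder(h = 637, r = 21);
translate([906, 36, 0]) cylinder(h = 637, r = 21);
translate([36, 504, 0]) cylinder(h = 637, r = 21);
translate([906, 504, 0]) cylinder(h = 637, r = 21);
translate([345, 77, 684]) {
  cube([252, 386, 12]);
  translate([0, 0, 12]) cube([252, 12, 230]);
  translate([0, 374, 12]) cube([252, 12, 230]);
  translate([0, 12, 12]) cube([12, 362, 230]);
  translate([240, 12, 12]) cube([12, 362, 230]);
}
translate([350, 87, 926]) {
  cube([242, 366, 10]);
  translate([0, 0, 10]) cube([242, 10, 314]);
  translate([0, 356, 10]) cube([242, 10, 314]);
  translate([0, 10, 10]) cube([10, 346, 314]);
  translate([232, 10, 10]) cube([10, 346, 314]);
}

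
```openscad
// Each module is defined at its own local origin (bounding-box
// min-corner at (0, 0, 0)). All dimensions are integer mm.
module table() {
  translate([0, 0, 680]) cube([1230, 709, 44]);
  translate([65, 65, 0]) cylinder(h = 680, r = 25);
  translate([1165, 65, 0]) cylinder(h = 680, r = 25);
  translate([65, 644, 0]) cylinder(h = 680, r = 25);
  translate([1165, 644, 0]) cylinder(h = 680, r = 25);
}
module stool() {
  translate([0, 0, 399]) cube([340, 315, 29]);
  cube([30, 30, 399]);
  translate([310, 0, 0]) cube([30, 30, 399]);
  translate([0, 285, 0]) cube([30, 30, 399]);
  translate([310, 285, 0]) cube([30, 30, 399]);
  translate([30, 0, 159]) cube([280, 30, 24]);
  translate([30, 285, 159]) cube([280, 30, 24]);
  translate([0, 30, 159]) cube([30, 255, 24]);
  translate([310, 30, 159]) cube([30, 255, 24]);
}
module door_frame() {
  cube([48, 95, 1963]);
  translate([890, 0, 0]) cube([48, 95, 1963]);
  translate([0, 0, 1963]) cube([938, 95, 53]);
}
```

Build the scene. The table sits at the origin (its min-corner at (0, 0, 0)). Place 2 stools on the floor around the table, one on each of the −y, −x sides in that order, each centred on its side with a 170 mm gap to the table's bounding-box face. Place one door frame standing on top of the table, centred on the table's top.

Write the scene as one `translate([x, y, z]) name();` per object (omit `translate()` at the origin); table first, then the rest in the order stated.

table();
translate([445, -485, 0]) stool();
translate([-510, 197, 0]) stool();
translate([146, 307, 724]) door_frame();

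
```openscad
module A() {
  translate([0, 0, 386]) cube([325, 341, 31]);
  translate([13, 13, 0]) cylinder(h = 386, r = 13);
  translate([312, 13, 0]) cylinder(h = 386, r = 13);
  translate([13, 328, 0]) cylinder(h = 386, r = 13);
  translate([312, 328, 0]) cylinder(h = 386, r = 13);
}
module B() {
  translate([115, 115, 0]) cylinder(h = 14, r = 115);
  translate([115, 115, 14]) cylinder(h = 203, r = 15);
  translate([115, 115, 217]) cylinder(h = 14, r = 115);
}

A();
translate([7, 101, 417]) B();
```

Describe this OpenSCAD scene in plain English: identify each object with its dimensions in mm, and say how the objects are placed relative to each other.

A is a simple wooden stool: a rectangular seat 325 mm (x) by 341 mm (y), 31 mm thick, top face at z = 417 mm, on four round legs, each 26 mm in diameter. The legs rest on z = 0, each leg's axis is inset half a diameter from the nearest pair of seat edges (so the leg's bounding box is flush with the corner).

B is a spool: two coaxial disc flanges of radius 115 mm and thickness 14 mm, joined by a core cylinder of radius 15 mm and height 203 mm. The lower flange rests on z = 0 and the three cylinders share a vertical axis.

The spool is on top of the stool.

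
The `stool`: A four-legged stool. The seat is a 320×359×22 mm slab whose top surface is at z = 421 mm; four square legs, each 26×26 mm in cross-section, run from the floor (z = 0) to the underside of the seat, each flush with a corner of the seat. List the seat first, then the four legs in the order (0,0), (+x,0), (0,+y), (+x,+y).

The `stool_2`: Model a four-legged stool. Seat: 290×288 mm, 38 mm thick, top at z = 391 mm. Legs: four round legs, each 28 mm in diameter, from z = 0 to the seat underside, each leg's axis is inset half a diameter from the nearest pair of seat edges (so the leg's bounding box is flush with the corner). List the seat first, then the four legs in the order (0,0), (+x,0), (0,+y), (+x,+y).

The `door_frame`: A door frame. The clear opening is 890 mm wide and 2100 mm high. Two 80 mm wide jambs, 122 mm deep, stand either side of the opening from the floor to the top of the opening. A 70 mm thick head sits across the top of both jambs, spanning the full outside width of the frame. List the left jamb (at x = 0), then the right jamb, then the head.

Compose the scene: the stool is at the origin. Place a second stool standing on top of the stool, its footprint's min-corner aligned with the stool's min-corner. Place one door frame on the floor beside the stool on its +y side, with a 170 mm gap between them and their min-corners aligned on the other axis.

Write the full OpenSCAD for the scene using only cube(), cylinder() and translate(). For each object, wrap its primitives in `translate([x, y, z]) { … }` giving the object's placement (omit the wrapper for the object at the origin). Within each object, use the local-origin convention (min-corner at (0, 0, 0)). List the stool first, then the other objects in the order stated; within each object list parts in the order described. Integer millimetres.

translate([0, 0, 399]) cube([320, 359, 22]);
cube([26, 26, 399]);
translate([294, 0, 0]) cube([26, 26, 399]);
translate([0, 333, 0]) cube([26, 26, 399]);
translate([294, 333, 0]) cube([26, 26, 399]);
translate([0, 0, 421]) {
  translate([0, 0, 353]) cube([290, 288, 38]);
  translate([14, 14, 0]) cylinder(h = 353, r = 14);
  translate([276, 14, 0]) cylinder(h = 353, r = 14);
  translate([14, 274, 0]) cylinder(h = 353, r = 14);
  translate([276, 274, 0]) cylinder(h = 353, r = 14);
}
translate([0, 529, 0]) {
  cube([80, 122, 2100]);
  translate([970, 0, 0]) cube([80, 122, 2100]);
  translate([0, 0, 2100]) cube([1050, 122, 70]);
}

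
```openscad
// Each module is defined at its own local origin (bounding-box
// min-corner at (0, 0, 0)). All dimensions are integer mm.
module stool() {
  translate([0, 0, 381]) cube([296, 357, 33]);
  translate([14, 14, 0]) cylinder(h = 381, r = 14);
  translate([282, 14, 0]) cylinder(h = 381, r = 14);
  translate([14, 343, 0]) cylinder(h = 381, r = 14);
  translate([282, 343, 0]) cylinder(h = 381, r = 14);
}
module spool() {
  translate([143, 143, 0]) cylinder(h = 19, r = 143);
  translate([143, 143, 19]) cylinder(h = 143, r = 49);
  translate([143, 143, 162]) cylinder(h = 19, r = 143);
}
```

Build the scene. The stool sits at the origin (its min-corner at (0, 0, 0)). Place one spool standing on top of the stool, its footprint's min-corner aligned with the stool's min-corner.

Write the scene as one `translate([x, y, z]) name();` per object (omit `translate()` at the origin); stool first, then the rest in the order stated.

stool();
translate([0, 0, 414]) spool();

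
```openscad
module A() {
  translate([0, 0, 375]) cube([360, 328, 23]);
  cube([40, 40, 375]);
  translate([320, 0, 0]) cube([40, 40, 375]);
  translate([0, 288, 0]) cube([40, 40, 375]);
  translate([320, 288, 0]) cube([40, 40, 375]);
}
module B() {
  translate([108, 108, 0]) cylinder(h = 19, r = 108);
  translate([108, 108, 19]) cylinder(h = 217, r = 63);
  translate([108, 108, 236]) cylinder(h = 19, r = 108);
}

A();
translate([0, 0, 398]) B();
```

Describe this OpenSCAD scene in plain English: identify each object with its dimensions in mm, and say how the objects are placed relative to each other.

A is a four-legged stool. The seat is a 360×328×23 mm slab whose top surface is at z = 398 mm; four square legs, each 40×40 mm in cross-section, run from the floor (z = 0) to the underside of the seat, each flush with a corner of the seat.

B is a spool: two coaxial disc flanges of radius 108 mm and thickness 19 mm, joined by a core cylinder of radius 63 mm and height 217 mm. The lower flange rests on z = 0 and the three cylinders share a vertical axis.

The spool is on top of the stool.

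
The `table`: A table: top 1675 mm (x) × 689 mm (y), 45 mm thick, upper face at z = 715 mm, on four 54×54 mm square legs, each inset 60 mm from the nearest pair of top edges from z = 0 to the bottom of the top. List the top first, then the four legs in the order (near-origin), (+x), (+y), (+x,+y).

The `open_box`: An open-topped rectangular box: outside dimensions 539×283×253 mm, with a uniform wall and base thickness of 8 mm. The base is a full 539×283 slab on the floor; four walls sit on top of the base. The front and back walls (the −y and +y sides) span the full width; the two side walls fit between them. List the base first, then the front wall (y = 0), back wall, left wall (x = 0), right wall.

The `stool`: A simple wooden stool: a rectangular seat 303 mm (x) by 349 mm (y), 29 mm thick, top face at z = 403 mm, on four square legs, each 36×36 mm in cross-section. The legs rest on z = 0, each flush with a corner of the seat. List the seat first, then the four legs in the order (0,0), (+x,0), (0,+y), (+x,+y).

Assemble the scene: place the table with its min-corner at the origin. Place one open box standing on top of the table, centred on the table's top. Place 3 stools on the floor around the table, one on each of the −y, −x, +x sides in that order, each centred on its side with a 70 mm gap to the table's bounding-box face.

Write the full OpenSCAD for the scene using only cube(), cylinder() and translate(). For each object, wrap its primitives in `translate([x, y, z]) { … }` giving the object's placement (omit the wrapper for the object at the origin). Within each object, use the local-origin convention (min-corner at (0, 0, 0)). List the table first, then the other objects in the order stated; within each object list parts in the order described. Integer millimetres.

translate([0, 0, 670]) cube([1675, 689, 45]);
translate([60, 60, 0]) cube([54, 54, 670]);
translate([1561, 60, 0]) cube([54, 54, 670]);
translate([60, 575, 0]) cube([54, 54, 670]);
translate([1561, 575, 0]) cube([54, 54, 670]);
translate([568, 203, 715]) {
  cube([539, 283, 8]);
  translate([0, 0, 8]) cube([539, 8, 245]);
  translate([0, 275, 8]) cube([539, 8, 245]);
  translate([0, 8, 8]) cube([8, 267, 245]);
  translate([531, 8, 8]) cube([8, 267, 245]);
}
translate([686, -419, 0]) {
  translate([0, 0, 374]) cube([303, 349, 29]);
  cube([36, 36, 374]);
  translate([267, 0, 0]) cube([36, 36, 374]);
  translate([0, 313, 0]) cube([36, 36, 374]);
  translate([267, 313, 0]) cube([36, 36, 374]);
}
translate([-373, 170, 0]) {
  translate([0, 0, 374]) cube([303, 349, 29]);
  cube([36, 36, 374]);
  translate([267, 0, 0]) cube([36, 36, 374]);
  translate([0, 313, 0]) cube([36, 36, 374]);
  translate([267, 313, 0]) cube([36, 36, 374]);
}
translate([1745, 170, 0]) {
  translate([0, 0, 374]) cube([303, 349, 29]);
  cube([36, 36, 374]);
  translate([267, 0, 0]) cube([36, 36, 374]);
  translate([0, 313, 0]) cube([36, 36, 374]);
  translate([267, 313, 0]) cube([36, 36, 374]);
}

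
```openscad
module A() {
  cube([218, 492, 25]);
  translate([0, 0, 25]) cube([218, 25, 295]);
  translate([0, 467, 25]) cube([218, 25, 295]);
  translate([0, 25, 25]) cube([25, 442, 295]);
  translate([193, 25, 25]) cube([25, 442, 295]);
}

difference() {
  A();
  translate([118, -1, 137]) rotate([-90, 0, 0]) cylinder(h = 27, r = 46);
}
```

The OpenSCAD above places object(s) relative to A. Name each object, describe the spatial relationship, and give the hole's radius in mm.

The subtracted cylinder has r = 46 mm.

A is an open box. The open box has a circular hole through its front wall. The hole's radius is 46 mm.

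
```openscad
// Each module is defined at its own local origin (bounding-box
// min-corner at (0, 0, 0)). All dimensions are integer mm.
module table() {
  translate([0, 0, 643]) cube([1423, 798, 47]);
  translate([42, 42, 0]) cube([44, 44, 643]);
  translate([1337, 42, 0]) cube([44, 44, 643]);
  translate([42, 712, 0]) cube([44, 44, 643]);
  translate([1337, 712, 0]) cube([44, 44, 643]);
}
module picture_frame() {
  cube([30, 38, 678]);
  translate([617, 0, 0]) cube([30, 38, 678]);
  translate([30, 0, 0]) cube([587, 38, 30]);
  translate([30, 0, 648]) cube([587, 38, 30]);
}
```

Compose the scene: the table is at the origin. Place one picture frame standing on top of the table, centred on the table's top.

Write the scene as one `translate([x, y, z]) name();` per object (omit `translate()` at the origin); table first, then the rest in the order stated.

table();
translate([388, 380, 690]) picture_frame();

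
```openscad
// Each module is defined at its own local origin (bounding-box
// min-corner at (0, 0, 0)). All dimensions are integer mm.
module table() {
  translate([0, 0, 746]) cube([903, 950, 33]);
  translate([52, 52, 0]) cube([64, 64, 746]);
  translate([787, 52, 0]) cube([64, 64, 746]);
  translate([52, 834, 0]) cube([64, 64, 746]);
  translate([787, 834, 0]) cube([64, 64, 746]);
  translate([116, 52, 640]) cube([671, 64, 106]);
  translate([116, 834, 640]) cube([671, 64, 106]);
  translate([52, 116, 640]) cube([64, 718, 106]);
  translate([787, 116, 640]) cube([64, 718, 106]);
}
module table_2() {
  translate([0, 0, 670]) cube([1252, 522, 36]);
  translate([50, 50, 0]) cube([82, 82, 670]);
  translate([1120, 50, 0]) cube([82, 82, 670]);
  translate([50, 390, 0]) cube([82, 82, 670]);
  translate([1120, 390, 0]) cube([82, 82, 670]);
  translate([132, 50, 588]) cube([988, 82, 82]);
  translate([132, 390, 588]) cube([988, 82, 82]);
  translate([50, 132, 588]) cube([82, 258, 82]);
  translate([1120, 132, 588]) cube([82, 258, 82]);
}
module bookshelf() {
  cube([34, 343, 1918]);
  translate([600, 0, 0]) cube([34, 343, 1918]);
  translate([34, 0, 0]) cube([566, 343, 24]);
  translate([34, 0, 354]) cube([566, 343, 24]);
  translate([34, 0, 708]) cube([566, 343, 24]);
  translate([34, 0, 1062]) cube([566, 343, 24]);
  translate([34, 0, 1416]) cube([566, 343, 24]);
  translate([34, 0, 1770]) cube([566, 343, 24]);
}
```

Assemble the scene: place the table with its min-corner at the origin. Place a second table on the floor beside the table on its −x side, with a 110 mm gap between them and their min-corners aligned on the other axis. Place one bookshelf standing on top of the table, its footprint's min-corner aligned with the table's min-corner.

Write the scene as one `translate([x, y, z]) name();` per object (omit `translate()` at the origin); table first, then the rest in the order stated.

table();
translate([-1362, 0, 0]) table_2();
translate([0, 0, 779]) bookshelf();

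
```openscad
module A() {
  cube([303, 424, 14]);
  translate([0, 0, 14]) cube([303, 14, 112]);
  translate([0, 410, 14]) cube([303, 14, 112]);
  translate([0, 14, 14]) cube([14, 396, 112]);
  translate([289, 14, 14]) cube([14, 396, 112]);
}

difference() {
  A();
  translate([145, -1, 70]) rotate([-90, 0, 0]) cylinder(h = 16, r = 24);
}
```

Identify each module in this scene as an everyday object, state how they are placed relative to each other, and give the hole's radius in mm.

The subtracted cylinder has r = 24 mm.

A is an open box. The open box has a circular hole through its front wall. The hole's radius is 24 mm.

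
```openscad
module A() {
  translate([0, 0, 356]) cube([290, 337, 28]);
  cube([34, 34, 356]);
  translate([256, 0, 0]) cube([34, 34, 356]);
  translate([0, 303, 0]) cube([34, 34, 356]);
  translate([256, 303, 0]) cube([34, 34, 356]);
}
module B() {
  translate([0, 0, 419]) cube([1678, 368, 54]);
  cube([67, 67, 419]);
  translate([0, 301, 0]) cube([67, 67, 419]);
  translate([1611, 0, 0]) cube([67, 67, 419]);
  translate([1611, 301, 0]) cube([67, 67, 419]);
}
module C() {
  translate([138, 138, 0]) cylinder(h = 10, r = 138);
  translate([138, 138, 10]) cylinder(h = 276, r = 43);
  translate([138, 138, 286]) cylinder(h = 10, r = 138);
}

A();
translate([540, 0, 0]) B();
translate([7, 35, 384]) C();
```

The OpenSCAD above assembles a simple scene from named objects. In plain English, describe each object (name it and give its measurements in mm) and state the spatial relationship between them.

A is a simple wooden stool: a rectangular seat 290 mm (x) by 337 mm (y), 28 mm thick, top face at z = 384 mm, on four square legs, each 34×34 mm in cross-section. The legs rest on z = 0, each flush with a corner of the seat.

B is a long wooden bench with a 1678 mm (x) × 368 mm (y) seat, 54 mm thick, its top surface 473 mm above the floor. Four 67 mm square legs at the seat corners, flush with the edges, run from z = 0 to the seat underside.

C is a spool: two coaxial disc flanges of radius 138 mm and thickness 10 mm, joined by a core cylinder of radius 43 mm and height 276 mm. The lower flange rests on z = 0 and the three cylinders share a vertical axis.

The bench is on the floor beside the stool on its +x side. The spool is on top of the stool.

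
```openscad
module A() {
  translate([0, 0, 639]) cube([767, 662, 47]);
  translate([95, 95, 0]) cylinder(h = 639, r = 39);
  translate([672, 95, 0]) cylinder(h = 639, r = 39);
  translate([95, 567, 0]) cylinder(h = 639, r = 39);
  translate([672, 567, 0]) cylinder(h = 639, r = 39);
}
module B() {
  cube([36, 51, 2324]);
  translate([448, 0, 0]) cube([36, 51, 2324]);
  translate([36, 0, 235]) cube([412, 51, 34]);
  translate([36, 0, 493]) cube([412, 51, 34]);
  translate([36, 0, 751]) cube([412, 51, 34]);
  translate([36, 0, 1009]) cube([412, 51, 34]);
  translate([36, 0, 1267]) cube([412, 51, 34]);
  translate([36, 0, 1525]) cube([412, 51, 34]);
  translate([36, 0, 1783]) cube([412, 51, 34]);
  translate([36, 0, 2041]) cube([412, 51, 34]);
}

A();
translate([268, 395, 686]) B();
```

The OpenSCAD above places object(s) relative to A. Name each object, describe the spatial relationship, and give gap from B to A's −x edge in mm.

The ladder's min-x is at 268; the table's min-x is 0; gap = 268 mm.

A is a table. B is a ladder. The ladder is on top of the table. The gap from the ladder to the table's −x edge is 268 mm.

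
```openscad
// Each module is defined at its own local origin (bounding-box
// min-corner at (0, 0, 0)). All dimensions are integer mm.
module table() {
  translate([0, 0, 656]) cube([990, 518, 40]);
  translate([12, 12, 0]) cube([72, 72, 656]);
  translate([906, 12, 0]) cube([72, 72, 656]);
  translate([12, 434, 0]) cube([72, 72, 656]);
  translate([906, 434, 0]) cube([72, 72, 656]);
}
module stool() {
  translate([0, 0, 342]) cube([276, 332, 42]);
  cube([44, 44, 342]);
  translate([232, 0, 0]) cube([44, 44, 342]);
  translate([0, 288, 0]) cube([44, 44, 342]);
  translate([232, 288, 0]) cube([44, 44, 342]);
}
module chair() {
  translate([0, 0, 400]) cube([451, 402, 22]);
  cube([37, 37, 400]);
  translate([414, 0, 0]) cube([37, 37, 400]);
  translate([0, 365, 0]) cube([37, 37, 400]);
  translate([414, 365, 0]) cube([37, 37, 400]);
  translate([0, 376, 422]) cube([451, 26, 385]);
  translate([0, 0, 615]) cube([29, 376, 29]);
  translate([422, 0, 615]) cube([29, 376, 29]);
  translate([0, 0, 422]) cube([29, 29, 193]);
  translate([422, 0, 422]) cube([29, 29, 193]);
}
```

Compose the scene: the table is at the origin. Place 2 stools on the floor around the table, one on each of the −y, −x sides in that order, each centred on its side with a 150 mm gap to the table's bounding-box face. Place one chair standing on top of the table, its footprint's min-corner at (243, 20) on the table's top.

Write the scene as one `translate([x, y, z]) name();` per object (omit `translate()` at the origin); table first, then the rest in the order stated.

table();
translate([357, -482, 0]) stool();
translate([-426, 93, 0]) stool();
translate([243, 20, 696]) chair();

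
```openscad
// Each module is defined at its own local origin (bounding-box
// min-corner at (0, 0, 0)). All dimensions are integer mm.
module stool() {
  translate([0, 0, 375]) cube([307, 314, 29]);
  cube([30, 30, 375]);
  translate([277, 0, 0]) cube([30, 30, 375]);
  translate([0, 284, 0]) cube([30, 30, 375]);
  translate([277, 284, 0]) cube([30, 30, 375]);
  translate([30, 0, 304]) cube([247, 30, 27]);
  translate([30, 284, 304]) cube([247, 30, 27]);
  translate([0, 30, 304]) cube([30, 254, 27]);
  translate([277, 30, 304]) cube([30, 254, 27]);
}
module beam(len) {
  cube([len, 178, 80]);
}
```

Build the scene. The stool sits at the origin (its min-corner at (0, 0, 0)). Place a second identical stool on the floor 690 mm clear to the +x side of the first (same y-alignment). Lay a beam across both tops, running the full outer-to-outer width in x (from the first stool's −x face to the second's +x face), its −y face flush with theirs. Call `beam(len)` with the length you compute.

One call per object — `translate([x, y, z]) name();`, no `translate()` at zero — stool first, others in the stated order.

stool();
translate([997, 0, 0]) stool();
translate([0, 0, 404]) beam(1304);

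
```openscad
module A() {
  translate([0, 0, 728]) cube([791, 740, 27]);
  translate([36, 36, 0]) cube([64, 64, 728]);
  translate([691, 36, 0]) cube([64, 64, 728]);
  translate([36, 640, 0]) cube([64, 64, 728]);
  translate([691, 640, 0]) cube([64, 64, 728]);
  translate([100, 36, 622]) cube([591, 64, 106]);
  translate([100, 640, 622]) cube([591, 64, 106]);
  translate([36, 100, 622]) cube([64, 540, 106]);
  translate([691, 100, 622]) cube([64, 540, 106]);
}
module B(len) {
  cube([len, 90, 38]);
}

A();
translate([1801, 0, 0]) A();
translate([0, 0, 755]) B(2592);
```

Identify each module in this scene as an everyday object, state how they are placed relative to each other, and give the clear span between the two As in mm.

A is a table. B is a beam. A beam spans the tops of two tables. The clear span between the two tables is 1010 mm.

Second table starts at x = 1801; first ends at x = 791; clear span = 1801 − 791 = 1010 mm.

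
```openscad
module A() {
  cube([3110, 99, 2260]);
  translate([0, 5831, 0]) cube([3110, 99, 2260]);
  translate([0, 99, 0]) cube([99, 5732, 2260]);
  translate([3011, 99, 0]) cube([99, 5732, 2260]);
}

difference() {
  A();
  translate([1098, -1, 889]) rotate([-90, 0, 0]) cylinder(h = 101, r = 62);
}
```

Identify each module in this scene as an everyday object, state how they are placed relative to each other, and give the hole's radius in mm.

The subtracted cylinder has r = 62 mm.

A is a house frame. The house frame has a circular hole through its front wall. The hole's radius is 62 mm.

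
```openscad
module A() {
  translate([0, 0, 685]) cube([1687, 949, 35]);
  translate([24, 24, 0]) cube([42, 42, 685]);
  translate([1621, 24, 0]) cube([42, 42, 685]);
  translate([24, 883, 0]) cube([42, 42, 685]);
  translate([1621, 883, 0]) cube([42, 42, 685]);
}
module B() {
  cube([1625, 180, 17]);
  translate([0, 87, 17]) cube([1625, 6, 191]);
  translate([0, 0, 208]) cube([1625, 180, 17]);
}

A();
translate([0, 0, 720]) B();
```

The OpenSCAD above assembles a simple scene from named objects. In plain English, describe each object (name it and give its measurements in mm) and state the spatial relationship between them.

A is a table: top 1687 mm (x) × 949 mm (y), 35 mm thick, upper face at z = 720 mm, on four 42×42 mm square legs, each inset 24 mm from the nearest pair of top edges, running from z = 0 to the bottom of the top.

B is an I-beam lying along x, 1625 mm long. Overall section height 225 mm. Two flanges 180 mm wide (y) and 17 mm thick, one on the floor and one at the top; a web 6 mm thick runs between them, centred on the flange width.

The I-beam is on top of the table.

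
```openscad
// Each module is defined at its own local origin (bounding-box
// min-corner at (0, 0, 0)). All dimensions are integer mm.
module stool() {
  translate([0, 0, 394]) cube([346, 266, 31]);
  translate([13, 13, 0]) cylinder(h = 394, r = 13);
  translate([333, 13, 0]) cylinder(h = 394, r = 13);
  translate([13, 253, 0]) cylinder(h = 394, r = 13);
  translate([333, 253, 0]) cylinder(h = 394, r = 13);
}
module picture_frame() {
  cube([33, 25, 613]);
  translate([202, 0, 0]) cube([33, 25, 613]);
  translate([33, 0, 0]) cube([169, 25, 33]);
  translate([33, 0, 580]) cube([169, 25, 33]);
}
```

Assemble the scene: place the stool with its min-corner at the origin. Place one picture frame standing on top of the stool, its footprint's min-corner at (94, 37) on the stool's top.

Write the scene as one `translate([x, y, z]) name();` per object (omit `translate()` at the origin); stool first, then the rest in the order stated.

stool();
translate([94, 37, 425]) picture_frame();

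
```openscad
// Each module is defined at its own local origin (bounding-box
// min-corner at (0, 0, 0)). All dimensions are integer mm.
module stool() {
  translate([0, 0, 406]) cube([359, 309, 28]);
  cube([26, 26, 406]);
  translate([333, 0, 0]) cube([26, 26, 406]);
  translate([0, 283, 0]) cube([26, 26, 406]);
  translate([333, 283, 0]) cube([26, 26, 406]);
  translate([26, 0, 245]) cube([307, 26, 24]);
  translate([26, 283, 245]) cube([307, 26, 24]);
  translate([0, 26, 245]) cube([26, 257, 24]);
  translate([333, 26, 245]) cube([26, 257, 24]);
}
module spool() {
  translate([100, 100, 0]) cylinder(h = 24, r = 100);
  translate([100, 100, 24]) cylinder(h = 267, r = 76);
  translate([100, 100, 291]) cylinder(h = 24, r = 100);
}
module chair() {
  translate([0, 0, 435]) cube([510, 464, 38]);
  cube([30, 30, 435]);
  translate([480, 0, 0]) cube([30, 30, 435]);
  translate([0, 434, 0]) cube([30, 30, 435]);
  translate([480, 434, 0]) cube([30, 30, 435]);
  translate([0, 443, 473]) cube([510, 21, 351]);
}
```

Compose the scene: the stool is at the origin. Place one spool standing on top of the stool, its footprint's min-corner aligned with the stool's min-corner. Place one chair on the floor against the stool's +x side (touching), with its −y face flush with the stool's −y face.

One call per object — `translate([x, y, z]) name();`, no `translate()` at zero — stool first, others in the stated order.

stool();
translate([0, 0, 434]) spool();
translate([359, 0, 0]) chair();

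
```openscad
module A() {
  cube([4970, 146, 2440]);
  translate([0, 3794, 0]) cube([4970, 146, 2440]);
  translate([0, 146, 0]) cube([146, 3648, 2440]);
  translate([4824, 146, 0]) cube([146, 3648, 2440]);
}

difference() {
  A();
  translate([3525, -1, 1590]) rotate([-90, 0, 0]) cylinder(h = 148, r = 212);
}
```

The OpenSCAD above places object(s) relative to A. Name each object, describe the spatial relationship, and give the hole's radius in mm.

The subtracted cylinder has r = 212 mm.

A is a house frame. The house frame has a circular hole through its front wall. The hole's radius is 212 mm.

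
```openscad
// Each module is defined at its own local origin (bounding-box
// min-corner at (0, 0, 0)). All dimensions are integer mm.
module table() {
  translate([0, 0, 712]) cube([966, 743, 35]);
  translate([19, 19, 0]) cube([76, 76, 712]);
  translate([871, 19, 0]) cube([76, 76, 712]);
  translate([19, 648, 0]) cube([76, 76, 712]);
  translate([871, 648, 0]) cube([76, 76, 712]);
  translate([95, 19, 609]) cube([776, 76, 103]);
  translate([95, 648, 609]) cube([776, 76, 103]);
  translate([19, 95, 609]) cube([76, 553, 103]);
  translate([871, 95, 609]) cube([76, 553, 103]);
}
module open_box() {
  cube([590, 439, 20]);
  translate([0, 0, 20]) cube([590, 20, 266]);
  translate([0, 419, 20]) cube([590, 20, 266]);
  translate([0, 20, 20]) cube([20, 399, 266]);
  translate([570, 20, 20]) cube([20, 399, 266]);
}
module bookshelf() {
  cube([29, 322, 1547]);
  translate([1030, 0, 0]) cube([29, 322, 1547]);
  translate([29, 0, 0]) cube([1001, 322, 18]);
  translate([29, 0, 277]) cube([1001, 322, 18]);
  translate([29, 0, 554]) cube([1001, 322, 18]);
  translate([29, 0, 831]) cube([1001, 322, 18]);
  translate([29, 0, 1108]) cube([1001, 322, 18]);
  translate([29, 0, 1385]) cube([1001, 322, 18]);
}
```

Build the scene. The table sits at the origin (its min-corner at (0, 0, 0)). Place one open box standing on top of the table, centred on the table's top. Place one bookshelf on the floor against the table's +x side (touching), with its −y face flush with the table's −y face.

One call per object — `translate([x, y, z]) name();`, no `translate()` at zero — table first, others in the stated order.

table();
translate([188, 152, 747]) open_box();
translate([966, 0, 0]) bookshelf();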